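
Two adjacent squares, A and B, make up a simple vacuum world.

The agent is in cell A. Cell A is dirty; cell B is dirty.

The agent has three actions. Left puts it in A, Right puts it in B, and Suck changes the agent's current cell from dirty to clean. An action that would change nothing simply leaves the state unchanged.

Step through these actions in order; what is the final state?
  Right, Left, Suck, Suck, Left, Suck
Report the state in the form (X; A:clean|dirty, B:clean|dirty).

t=1 Right ⇒ (B; A:dirty, B:dirty)
t=2 Left ⇒ (A; A:dirty, B:dirty)
t=3 Suck ⇒ (A; A:clean, B:dirty)
t=4 Suck ⇒ (A; A:clean, B:dirty)
t=5 Left ⇒ (A; A:clean, B:dirty)
t=6 Suck ⇒ (A; A:clean, B:dirty)

(A; A:clean, B:dirty)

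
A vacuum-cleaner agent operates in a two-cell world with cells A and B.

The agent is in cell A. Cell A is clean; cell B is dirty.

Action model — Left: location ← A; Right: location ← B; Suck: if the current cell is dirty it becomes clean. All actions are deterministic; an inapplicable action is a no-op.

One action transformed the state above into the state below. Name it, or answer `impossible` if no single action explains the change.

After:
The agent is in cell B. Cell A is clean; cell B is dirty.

try  Left: (A; A:clean, B:dirty)
try Right: (B; A:clean, B:dirty)  ← match
try  Suck: (A; A:clean, B:dirty)

Right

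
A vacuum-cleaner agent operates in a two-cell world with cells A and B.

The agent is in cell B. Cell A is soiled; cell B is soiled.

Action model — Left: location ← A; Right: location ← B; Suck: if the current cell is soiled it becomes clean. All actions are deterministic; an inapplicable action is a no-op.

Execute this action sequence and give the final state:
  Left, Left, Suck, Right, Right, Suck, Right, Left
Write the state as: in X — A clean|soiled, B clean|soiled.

1) do Left; now in A — A soiled, B soiled
2) do Left; now in A — A soiled, B soiled
3) do Suck; now in A — A clean, B soiled
4) do Right; now in B — A clean, B soiled
5) do Right; now in B — A clean, B soiled
6) do Suck; now in B — A clean, B clean
7) do Right; now in B — A clean, B clean
8) do Left; now in A — A clean, B clean

in A — A clean, B clean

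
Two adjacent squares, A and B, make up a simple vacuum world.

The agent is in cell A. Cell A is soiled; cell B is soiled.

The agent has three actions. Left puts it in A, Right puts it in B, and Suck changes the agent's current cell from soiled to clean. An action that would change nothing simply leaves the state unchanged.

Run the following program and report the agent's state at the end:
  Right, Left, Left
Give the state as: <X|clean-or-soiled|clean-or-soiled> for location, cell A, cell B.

<A|soiled|soiled>

Right (#1): <B|soiled|soiled>
Left (#2): <A|soiled|soiled>
Left (#3): <A|soiled|soiled>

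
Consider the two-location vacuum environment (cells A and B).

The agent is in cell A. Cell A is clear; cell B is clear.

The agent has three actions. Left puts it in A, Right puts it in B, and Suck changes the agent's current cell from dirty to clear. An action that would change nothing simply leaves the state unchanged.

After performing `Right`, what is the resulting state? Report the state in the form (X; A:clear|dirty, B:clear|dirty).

start: (A; A:clear, B:clear)
1) do Right; now (B; A:clear, B:clear)

(B; A:clear, B:clear)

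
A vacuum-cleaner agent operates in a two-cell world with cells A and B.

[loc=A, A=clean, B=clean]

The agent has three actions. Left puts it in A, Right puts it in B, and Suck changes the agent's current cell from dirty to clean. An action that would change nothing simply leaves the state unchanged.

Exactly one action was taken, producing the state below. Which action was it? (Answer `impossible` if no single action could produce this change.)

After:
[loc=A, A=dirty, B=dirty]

try  Left: in A — A clean, B clean
try Right: in B — A clean, B clean
try  Suck: in A — A clean, B clean
no single action produces the after-state

impossible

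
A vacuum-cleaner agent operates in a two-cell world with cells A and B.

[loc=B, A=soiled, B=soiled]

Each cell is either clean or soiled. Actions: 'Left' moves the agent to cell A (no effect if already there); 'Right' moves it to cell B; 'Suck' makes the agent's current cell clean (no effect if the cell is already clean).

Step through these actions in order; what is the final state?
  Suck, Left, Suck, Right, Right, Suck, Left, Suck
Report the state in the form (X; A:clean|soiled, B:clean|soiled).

[1] after Suck: (B; A:soiled, B:clean)
[2] after Left: (A; A:soiled, B:clean)
[3] after Suck: (A; A:clean, B:clean)
[4] after Right: (B; A:clean, B:clean)
[5] after Right: (B; A:clean, B:clean)
[6] after Suck: (B; A:clean, B:clean)
[7] after Left: (A; A:clean, B:clean)
[8] after Suck: (A; A:clean, B:clean)

(A; A:clean, B:clean)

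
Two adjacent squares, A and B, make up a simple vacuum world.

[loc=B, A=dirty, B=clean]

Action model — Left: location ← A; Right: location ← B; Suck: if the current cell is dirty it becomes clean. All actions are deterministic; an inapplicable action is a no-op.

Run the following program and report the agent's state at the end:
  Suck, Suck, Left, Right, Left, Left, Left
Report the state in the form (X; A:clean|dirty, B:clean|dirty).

1. Suck → (B; A:dirty, B:clean)
2. Suck → (B; A:dirty, B:clean)
3. Left → (A; A:dirty, B:clean)
4. Right → (B; A:dirty, B:clean)
5. Left → (A; A:dirty, B:clean)
6. Left → (A; A:dirty, B:clean)
7. Left → (A; A:dirty, B:clean)

(A; A:dirty, B:clean)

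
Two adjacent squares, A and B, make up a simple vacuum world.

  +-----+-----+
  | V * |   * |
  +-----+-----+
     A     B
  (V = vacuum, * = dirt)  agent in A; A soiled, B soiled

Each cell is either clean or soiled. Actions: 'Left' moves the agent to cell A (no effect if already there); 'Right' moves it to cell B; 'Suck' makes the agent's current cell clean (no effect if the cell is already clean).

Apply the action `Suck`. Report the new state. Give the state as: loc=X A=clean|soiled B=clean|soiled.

start: loc=A A=soiled B=soiled
1) do Suck; now loc=A A=clean B=soiled

loc=A A=clean B=soiled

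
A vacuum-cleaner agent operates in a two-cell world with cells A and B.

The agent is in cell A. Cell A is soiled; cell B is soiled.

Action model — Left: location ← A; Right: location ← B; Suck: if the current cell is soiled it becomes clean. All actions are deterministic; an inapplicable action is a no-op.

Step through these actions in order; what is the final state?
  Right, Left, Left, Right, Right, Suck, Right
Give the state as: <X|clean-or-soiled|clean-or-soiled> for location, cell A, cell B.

<B|soiled|clean>

Right (#1): <B|soiled|soiled>
Left (#2): <A|soiled|soiled>
Left (#3): <A|soiled|soiled>
Right (#4): <B|soiled|soiled>
Right (#5): <B|soiled|soiled>
Suck (#6): <B|soiled|clean>
Right (#7): <B|soiled|clean>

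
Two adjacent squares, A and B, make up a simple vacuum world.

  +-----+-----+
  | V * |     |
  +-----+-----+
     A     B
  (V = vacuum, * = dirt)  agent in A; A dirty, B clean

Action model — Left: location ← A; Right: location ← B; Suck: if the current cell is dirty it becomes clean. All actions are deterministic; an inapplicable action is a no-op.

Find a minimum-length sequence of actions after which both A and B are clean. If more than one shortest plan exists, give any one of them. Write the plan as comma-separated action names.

[1] after Suck: <A|clean|clean>
min 1: A is dirty, one Suck

Suck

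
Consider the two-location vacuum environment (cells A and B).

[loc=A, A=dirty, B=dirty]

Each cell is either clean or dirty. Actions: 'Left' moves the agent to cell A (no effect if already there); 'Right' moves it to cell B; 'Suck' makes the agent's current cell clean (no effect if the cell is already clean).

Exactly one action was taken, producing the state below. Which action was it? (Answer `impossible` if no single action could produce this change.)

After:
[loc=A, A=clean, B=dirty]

Suck

try  Left: (A; A:dirty, B:dirty)
try Right: (B; A:dirty, B:dirty)
try  Suck: (A; A:clean, B:dirty)  ← match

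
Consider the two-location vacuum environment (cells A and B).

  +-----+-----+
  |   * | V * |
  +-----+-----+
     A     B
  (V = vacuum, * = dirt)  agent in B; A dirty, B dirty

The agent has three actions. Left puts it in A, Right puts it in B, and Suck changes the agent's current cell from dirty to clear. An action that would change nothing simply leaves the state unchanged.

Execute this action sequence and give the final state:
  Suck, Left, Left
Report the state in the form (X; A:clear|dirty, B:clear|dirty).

(A; A:dirty, B:clear)

[1] after Suck: (B; A:dirty, B:clear)
[2] after Left: (A; A:dirty, B:clear)
[3] after Left: (A; A:dirty, B:clear)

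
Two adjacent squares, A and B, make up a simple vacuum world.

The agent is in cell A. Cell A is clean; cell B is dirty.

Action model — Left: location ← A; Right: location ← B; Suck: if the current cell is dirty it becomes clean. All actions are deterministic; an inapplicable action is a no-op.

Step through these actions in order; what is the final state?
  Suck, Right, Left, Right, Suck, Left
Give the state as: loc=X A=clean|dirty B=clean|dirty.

loc=A A=clean B=clean

t=1 Suck ⇒ loc=A A=clean B=dirty
t=2 Right ⇒ loc=B A=clean B=dirty
t=3 Left ⇒ loc=A A=clean B=dirty
t=4 Right ⇒ loc=B A=clean B=dirty
t=5 Suck ⇒ loc=B A=clean B=clean
t=6 Left ⇒ loc=A A=clean B=clean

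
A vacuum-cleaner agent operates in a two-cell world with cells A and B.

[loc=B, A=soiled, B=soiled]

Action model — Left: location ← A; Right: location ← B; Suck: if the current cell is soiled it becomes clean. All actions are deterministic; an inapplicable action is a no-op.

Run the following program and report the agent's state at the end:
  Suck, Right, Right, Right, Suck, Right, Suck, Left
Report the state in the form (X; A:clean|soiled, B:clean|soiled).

1. Suck → (B; A:soiled, B:clean)
2. Right → (B; A:soiled, B:clean)
3. Right → (B; A:soiled, B:clean)
4. Right → (B; A:soiled, B:clean)
5. Suck → (B; A:soiled, B:clean)
6. Right → (B; A:soiled, B:clean)
7. Suck → (B; A:soiled, B:clean)
8. Left → (A; A:soiled, B:clean)

(A; A:soiled, B:clean)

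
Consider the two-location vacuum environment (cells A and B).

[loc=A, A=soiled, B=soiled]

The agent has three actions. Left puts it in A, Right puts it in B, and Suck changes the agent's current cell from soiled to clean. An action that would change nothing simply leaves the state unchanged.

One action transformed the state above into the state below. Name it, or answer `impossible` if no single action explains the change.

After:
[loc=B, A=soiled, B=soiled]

try  Left: in A — A soiled, B soiled
try Right: in B — A soiled, B soiled  ← match
try  Suck: in A — A clean, B soiled

Right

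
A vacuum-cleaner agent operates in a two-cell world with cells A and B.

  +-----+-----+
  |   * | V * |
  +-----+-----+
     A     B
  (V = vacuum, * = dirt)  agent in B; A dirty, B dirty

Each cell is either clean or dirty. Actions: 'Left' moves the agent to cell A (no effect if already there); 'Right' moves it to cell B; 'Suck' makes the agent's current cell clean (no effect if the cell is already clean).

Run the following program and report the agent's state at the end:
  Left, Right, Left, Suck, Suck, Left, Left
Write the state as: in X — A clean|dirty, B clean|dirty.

in A — A clean, B dirty

[1] after Left: in A — A dirty, B dirty
[2] after Right: in B — A dirty, B dirty
[3] after Left: in A — A dirty, B dirty
[4] after Suck: in A — A clean, B dirty
[5] after Suck: in A — A clean, B dirty
[6] after Left: in A — A clean, B dirty
[7] after Left: in A — A clean, B dirty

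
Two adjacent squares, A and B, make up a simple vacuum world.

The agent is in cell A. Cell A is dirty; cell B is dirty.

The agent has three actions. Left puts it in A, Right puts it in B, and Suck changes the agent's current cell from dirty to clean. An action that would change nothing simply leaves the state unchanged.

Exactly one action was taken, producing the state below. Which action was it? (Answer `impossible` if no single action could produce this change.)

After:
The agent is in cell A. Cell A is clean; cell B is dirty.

try  Left: loc=A A=dirty B=dirty
try Right: loc=B A=dirty B=dirty
try  Suck: loc=A A=clean B=dirty  ← match

Suck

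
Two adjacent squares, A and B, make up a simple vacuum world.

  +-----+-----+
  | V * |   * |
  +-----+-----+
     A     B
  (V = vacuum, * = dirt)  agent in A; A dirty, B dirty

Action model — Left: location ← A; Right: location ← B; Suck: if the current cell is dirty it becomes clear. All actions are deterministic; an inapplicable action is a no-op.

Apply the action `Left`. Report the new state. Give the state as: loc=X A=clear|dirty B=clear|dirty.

loc=A A=dirty B=dirty

start: loc=A A=dirty B=dirty
[1] after Left: loc=A A=dirty B=dirty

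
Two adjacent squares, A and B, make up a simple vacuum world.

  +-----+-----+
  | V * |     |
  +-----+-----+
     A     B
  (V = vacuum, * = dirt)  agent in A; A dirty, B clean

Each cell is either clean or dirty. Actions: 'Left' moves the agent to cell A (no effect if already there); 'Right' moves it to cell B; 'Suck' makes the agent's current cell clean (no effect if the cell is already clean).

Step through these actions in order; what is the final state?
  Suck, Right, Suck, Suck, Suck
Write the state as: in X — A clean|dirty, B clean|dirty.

in B — A clean, B clean

Suck (#1): in A — A clean, B clean
Right (#2): in B — A clean, B clean
Suck (#3): in B — A clean, B clean
Suck (#4): in B — A clean, B clean
Suck (#5): in B — A clean, B clean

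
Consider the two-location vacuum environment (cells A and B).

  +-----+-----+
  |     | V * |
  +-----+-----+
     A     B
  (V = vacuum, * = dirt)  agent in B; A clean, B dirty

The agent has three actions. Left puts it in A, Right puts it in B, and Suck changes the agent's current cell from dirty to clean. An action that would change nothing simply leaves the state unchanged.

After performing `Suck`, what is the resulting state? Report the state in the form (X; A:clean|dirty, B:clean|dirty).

start: (B; A:clean, B:dirty)
Suck (#1): (B; A:clean, B:clean)

(B; A:clean, B:clean)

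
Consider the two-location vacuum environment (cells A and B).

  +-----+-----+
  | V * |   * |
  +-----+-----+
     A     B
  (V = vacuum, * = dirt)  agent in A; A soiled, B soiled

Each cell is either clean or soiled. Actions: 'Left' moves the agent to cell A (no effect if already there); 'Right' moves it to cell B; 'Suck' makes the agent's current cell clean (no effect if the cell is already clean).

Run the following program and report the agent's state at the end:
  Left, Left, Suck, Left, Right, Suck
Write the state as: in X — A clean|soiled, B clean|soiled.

in B — A clean, B clean

t=1 Left ⇒ in A — A soiled, B soiled
t=2 Left ⇒ in A — A soiled, B soiled
t=3 Suck ⇒ in A — A clean, B soiled
t=4 Left ⇒ in A — A clean, B soiled
t=5 Right ⇒ in B — A clean, B soiled
t=6 Suck ⇒ in B — A clean, B clean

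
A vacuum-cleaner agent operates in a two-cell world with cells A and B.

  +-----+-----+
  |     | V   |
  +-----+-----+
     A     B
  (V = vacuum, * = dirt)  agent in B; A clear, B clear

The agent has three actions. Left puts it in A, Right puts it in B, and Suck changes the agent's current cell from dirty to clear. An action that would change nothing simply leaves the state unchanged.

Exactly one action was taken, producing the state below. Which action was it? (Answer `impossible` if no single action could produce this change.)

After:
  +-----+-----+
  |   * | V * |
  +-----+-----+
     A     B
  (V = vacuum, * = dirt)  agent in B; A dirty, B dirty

impossible

try  Left: <A|clear|clear>
try Right: <B|clear|clear>
try  Suck: <B|clear|clear>
no single action produces the after-state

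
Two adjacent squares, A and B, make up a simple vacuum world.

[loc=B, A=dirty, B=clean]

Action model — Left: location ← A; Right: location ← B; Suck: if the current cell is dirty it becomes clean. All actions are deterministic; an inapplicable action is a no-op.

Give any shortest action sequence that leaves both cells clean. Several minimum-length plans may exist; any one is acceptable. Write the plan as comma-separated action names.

Left, Suck

t=1 Left ⇒ in A — A dirty, B clean
t=2 Suck ⇒ in A — A clean, B clean
min 2: go A then Suck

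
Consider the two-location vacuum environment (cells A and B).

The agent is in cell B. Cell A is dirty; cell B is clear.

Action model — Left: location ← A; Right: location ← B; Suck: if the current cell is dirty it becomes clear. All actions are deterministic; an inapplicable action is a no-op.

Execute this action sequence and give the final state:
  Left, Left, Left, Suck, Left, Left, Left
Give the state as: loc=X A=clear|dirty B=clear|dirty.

1) do Left; now loc=A A=dirty B=clear
2) do Left; now loc=A A=dirty B=clear
3) do Left; now loc=A A=dirty B=clear
4) do Suck; now loc=A A=clear B=clear
5) do Left; now loc=A A=clear B=clear
6) do Left; now loc=A A=clear B=clear
7) do Left; now loc=A A=clear B=clear

loc=A A=clear B=clear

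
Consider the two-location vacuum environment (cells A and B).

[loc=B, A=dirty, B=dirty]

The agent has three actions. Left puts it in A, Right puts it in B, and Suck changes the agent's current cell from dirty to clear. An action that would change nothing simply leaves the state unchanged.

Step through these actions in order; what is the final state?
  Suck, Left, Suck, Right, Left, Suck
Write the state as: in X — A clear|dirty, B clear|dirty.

1. Suck → in B — A dirty, B clear
2. Left → in A — A dirty, B clear
3. Suck → in A — A clear, B clear
4. Right → in B — A clear, B clear
5. Left → in A — A clear, B clear
6. Suck → in A — A clear, B clear

in A — A clear, B clear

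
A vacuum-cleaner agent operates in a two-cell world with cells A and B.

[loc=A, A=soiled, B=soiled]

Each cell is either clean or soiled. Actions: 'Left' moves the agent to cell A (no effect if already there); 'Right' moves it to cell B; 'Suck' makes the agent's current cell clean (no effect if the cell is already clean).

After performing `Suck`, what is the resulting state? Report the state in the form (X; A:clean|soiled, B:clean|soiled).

(A; A:clean, B:soiled)

start: (A; A:soiled, B:soiled)
1) do Suck; now (A; A:clean, B:soiled)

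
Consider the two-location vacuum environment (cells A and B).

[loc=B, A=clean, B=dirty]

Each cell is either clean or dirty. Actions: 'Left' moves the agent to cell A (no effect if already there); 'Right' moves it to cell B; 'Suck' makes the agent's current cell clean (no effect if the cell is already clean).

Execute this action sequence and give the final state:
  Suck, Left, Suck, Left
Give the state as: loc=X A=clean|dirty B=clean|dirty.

1) do Suck; now loc=B A=clean B=clean
2) do Left; now loc=A A=clean B=clean
3) do Suck; now loc=A A=clean B=clean
4) do Left; now loc=A A=clean B=clean

loc=A A=clean B=clean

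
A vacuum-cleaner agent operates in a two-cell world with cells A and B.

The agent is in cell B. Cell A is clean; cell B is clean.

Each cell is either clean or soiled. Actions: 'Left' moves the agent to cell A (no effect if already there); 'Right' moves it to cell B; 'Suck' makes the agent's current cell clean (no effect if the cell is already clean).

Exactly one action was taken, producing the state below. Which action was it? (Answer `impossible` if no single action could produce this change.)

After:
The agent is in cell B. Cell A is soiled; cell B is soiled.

try  Left: (A; A:clean, B:clean)
try Right: (B; A:clean, B:clean)
try  Suck: (B; A:clean, B:clean)
no single action produces the after-state

impossible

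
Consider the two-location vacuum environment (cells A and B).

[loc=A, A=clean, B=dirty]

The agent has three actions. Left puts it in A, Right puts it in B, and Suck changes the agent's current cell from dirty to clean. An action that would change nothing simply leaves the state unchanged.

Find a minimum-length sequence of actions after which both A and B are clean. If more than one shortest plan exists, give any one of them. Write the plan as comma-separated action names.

Right, Suck

t=1 Right ⇒ <B|clean|dirty>
t=2 Suck ⇒ <B|clean|clean>
min 2: go B then Suck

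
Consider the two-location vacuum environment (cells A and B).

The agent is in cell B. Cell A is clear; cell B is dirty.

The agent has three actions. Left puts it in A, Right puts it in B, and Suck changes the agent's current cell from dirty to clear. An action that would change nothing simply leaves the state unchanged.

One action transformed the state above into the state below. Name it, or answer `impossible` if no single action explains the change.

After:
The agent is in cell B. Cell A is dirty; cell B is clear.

try  Left: <A|clear|dirty>
try Right: <B|clear|dirty>
try  Suck: <B|clear|clear>
no single action produces the after-state

impossible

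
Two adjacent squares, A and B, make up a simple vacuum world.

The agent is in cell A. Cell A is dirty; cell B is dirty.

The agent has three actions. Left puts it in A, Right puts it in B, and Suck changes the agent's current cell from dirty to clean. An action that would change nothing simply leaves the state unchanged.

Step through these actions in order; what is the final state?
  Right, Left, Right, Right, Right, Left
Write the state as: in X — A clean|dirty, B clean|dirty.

t=1 Right ⇒ in B — A dirty, B dirty
t=2 Left ⇒ in A — A dirty, B dirty
t=3 Right ⇒ in B — A dirty, B dirty
t=4 Right ⇒ in B — A dirty, B dirty
t=5 Right ⇒ in B — A dirty, B dirty
t=6 Left ⇒ in A — A dirty, B dirty

in A — A dirty, B dirty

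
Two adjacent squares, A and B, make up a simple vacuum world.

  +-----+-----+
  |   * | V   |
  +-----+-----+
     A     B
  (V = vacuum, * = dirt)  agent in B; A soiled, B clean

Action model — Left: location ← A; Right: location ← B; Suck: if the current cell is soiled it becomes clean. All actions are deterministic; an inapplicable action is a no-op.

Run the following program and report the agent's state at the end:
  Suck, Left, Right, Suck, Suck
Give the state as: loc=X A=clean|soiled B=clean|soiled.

loc=B A=soiled B=clean

step 1/5 (Suck): loc=B A=soiled B=clean
step 2/5 (Left): loc=A A=soiled B=clean
step 3/5 (Right): loc=B A=soiled B=clean
step 4/5 (Suck): loc=B A=soiled B=clean
step 5/5 (Suck): loc=B A=soiled B=clean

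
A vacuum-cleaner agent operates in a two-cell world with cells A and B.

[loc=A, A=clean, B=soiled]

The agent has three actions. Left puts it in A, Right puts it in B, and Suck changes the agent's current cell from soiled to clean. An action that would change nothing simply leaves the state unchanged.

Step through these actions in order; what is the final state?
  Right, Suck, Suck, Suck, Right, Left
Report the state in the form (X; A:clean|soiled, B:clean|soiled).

step 1/6 (Right): (B; A:clean, B:soiled)
step 2/6 (Suck): (B; A:clean, B:clean)
step 3/6 (Suck): (B; A:clean, B:clean)
step 4/6 (Suck): (B; A:clean, B:clean)
step 5/6 (Right): (B; A:clean, B:clean)
step 6/6 (Left): (A; A:clean, B:clean)

(A; A:clean, B:clean)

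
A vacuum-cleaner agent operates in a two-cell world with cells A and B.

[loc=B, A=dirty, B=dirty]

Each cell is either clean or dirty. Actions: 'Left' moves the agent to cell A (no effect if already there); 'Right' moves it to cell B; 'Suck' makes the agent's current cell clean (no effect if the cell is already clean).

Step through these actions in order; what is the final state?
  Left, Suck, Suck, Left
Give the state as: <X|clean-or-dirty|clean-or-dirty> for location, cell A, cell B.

<A|clean|dirty>

1. Left → <A|dirty|dirty>
2. Suck → <A|clean|dirty>
3. Suck → <A|clean|dirty>
4. Left → <A|clean|dirty>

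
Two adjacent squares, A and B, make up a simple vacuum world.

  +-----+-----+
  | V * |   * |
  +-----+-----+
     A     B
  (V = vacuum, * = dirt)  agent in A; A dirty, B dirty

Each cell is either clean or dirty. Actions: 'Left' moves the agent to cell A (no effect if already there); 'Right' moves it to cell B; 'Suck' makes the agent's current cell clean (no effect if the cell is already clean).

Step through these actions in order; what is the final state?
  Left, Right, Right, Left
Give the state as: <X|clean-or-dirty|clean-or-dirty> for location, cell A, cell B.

[1] after Left: <A|dirty|dirty>
[2] after Right: <B|dirty|dirty>
[3] after Right: <B|dirty|dirty>
[4] after Left: <A|dirty|dirty>

<A|dirty|dirty>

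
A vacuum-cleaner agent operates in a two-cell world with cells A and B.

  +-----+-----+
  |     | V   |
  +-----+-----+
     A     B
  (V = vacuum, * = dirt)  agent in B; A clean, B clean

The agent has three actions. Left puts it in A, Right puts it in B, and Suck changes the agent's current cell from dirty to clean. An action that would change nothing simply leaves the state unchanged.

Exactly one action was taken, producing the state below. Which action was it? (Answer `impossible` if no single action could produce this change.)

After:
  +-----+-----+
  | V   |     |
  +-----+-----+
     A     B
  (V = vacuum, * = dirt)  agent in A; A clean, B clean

try  Left: loc=A A=clean B=clean  ← match
try Right: loc=B A=clean B=clean
try  Suck: loc=B A=clean B=clean

Left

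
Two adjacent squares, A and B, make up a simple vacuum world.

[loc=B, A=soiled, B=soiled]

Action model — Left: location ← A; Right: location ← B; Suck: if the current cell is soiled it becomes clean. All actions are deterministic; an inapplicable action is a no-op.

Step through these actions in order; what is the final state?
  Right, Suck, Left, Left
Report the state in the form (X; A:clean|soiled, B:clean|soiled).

t=1 Right ⇒ (B; A:soiled, B:soiled)
t=2 Suck ⇒ (B; A:soiled, B:clean)
t=3 Left ⇒ (A; A:soiled, B:clean)
t=4 Left ⇒ (A; A:soiled, B:clean)

(A; A:soiled, B:clean)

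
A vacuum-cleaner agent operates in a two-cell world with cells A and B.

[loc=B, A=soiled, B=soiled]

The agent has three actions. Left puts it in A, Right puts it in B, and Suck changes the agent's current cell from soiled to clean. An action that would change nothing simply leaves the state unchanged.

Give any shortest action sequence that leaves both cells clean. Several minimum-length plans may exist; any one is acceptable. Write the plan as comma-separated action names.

1. Suck → in B — A soiled, B clean
2. Left → in A — A soiled, B clean
3. Suck → in A — A clean, B clean
min 3: Suck B + move + Suck A

Suck, Left, Suck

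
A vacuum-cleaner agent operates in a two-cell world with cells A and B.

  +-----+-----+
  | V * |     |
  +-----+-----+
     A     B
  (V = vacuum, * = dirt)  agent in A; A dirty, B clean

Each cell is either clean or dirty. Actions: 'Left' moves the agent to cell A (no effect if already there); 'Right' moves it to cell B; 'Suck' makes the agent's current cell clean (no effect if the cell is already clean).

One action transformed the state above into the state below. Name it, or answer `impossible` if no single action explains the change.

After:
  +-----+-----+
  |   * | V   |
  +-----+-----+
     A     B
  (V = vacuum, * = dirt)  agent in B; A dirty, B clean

Right

try  Left: <A|dirty|clean>
try Right: <B|dirty|clean>  ← match
try  Suck: <A|clean|clean>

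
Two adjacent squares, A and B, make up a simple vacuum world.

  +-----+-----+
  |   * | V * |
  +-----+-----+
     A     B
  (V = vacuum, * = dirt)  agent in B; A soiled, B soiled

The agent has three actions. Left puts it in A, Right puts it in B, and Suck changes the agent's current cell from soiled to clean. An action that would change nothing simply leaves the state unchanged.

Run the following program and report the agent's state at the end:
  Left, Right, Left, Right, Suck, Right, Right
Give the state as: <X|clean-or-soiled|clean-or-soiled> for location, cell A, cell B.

<B|soiled|clean>

step 1/7 (Left): <A|soiled|soiled>
step 2/7 (Right): <B|soiled|soiled>
step 3/7 (Left): <A|soiled|soiled>
step 4/7 (Right): <B|soiled|soiled>
step 5/7 (Suck): <B|soiled|clean>
step 6/7 (Right): <B|soiled|clean>
step 7/7 (Right): <B|soiled|clean>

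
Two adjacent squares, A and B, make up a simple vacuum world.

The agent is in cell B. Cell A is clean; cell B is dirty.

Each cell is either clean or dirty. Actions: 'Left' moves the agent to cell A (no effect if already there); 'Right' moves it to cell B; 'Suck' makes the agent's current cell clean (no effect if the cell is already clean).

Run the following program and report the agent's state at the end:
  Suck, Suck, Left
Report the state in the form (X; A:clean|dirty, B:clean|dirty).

(A; A:clean, B:clean)

t=1 Suck ⇒ (B; A:clean, B:clean)
t=2 Suck ⇒ (B; A:clean, B:clean)
t=3 Left ⇒ (A; A:clean, B:clean)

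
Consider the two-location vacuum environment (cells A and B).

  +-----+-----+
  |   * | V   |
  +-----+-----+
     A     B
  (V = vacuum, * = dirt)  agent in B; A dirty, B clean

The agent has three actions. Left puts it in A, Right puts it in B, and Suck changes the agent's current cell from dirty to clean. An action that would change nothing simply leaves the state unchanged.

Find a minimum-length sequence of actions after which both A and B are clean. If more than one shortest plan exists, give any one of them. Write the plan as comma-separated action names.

1. Left → loc=A A=dirty B=clean
2. Suck → loc=A A=clean B=clean
min 2: go A then Suck

Left, Suck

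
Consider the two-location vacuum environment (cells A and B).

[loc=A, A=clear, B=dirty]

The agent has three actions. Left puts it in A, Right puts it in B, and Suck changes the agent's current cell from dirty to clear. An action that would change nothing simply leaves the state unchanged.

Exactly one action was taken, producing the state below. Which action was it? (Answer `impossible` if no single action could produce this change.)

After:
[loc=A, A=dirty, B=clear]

impossible

try  Left: loc=A A=clear B=dirty
try Right: loc=B A=clear B=dirty
try  Suck: loc=A A=clear B=dirty
no single action produces the after-state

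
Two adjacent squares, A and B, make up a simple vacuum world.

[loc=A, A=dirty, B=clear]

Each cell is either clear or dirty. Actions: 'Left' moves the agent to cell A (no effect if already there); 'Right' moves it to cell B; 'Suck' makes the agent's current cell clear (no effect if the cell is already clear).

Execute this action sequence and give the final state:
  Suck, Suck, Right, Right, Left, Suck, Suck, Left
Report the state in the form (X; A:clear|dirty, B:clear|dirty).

(A; A:clear, B:clear)

Suck (#1): (A; A:clear, B:clear)
Suck (#2): (A; A:clear, B:clear)
Right (#3): (B; A:clear, B:clear)
Right (#4): (B; A:clear, B:clear)
Left (#5): (A; A:clear, B:clear)
Suck (#6): (A; A:clear, B:clear)
Suck (#7): (A; A:clear, B:clear)
Left (#8): (A; A:clear, B:clear)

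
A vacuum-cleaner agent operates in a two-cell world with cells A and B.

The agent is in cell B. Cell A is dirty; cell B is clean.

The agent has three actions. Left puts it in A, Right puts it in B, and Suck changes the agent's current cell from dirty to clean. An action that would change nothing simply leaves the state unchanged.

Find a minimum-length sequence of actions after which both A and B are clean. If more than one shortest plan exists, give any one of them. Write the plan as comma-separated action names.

Left, Suck

t=1 Left ⇒ in A — A dirty, B clean
t=2 Suck ⇒ in A — A clean, B clean
min 2: go A then Suck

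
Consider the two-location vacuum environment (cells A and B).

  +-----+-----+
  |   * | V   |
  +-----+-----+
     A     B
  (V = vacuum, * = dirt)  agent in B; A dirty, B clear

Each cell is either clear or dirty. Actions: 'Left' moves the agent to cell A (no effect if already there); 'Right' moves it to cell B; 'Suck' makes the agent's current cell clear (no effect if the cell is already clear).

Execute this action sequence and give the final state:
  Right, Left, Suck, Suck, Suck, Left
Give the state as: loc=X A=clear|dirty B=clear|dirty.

[1] after Right: loc=B A=dirty B=clear
[2] after Left: loc=A A=dirty B=clear
[3] after Suck: loc=A A=clear B=clear
[4] after Suck: loc=A A=clear B=clear
[5] after Suck: loc=A A=clear B=clear
[6] after Left: loc=A A=clear B=clear

loc=A A=clear B=clear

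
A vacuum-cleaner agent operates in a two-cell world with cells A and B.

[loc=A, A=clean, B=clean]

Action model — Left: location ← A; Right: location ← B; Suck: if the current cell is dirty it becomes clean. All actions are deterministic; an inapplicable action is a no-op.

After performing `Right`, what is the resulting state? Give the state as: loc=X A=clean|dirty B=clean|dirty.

loc=B A=clean B=clean

start: loc=A A=clean B=clean
1) do Right; now loc=B A=clean B=clean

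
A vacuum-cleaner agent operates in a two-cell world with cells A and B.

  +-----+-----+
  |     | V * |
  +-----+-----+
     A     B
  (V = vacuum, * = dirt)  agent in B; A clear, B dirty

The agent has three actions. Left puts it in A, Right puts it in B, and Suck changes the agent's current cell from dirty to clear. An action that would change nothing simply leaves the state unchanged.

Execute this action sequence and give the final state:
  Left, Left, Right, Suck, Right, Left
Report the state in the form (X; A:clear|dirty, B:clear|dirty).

(A; A:clear, B:clear)

[1] after Left: (A; A:clear, B:dirty)
[2] after Left: (A; A:clear, B:dirty)
[3] after Right: (B; A:clear, B:dirty)
[4] after Suck: (B; A:clear, B:clear)
[5] after Right: (B; A:clear, B:clear)
[6] after Left: (A; A:clear, B:clear)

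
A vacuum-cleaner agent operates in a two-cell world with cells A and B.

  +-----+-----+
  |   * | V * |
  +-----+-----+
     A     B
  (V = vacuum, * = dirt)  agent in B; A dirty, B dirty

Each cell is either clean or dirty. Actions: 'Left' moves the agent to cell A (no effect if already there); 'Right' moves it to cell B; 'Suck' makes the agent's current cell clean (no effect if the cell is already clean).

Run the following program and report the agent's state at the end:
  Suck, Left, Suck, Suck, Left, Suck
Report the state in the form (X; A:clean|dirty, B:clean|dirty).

(A; A:clean, B:clean)

step 1/6 (Suck): (B; A:dirty, B:clean)
step 2/6 (Left): (A; A:dirty, B:clean)
step 3/6 (Suck): (A; A:clean, B:clean)
step 4/6 (Suck): (A; A:clean, B:clean)
step 5/6 (Left): (A; A:clean, B:clean)
step 6/6 (Suck): (A; A:clean, B:clean)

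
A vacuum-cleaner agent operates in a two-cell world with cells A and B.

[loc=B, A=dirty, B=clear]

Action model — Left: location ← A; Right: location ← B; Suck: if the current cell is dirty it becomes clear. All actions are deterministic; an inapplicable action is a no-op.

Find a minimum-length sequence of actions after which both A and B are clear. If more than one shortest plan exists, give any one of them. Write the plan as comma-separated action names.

[1] after Left: (A; A:dirty, B:clear)
[2] after Suck: (A; A:clear, B:clear)
min 2: go A then Suck

Left, Suck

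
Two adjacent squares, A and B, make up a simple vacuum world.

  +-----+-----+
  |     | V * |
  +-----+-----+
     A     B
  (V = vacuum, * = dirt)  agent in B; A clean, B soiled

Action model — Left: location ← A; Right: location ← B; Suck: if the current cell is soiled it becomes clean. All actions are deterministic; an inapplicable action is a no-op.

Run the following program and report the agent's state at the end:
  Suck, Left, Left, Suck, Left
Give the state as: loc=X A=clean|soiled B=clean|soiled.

loc=A A=clean B=clean

Suck (#1): loc=B A=clean B=clean
Left (#2): loc=A A=clean B=clean
Left (#3): loc=A A=clean B=clean
Suck (#4): loc=A A=clean B=clean
Left (#5): loc=A A=clean B=clean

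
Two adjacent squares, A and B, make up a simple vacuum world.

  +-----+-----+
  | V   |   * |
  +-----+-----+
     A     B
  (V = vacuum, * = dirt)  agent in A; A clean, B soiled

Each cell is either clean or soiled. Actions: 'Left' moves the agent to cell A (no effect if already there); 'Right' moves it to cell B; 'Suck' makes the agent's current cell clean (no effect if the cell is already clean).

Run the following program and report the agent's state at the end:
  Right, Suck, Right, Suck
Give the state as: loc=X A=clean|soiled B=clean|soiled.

loc=B A=clean B=clean

step 1/4 (Right): loc=B A=clean B=soiled
step 2/4 (Suck): loc=B A=clean B=clean
step 3/4 (Right): loc=B A=clean B=clean
step 4/4 (Suck): loc=B A=clean B=clean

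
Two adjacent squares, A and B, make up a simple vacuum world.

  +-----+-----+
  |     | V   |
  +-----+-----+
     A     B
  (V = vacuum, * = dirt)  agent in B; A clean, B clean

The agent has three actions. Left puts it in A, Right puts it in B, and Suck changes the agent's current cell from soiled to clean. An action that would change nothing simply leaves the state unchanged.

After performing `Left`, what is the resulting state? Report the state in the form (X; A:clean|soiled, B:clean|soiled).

(A; A:clean, B:clean)

start: (B; A:clean, B:clean)
step 1/1 (Left): (A; A:clean, B:clean)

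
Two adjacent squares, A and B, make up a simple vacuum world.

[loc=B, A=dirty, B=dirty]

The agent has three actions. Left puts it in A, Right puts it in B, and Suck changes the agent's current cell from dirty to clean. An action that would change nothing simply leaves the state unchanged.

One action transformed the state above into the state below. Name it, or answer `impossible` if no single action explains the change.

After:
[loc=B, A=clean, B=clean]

impossible

try  Left: in A — A dirty, B dirty
try Right: in B — A dirty, B dirty
try  Suck: in B — A dirty, B clean
no single action produces the after-state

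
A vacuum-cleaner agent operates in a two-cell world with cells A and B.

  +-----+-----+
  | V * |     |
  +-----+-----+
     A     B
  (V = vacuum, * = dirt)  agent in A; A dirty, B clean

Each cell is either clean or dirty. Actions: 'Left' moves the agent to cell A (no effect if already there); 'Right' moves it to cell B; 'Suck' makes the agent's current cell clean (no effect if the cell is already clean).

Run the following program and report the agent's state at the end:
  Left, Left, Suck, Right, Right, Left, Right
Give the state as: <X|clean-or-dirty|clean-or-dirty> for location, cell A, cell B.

<B|clean|clean>

t=1 Left ⇒ <A|dirty|clean>
t=2 Left ⇒ <A|dirty|clean>
t=3 Suck ⇒ <A|clean|clean>
t=4 Right ⇒ <B|clean|clean>
t=5 Right ⇒ <B|clean|clean>
t=6 Left ⇒ <A|clean|clean>
t=7 Right ⇒ <B|clean|clean>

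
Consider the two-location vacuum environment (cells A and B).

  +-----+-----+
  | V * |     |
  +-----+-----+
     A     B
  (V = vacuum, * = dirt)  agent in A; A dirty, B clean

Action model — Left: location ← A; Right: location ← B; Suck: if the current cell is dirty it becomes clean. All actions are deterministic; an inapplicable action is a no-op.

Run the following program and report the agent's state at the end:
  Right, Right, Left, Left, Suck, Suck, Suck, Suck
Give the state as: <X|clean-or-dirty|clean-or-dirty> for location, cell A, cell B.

<A|clean|clean>

step 1/8 (Right): <B|dirty|clean>
step 2/8 (Right): <B|dirty|clean>
step 3/8 (Left): <A|dirty|clean>
step 4/8 (Left): <A|dirty|clean>
step 5/8 (Suck): <A|clean|clean>
step 6/8 (Suck): <A|clean|clean>
step 7/8 (Suck): <A|clean|clean>
step 8/8 (Suck): <A|clean|clean>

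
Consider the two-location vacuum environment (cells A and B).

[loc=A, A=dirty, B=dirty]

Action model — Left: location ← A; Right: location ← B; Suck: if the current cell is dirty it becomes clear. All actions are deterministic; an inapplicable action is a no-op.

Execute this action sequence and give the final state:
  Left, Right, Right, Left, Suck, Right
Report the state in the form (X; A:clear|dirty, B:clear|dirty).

1. Left → (A; A:dirty, B:dirty)
2. Right → (B; A:dirty, B:dirty)
3. Right → (B; A:dirty, B:dirty)
4. Left → (A; A:dirty, B:dirty)
5. Suck → (A; A:clear, B:dirty)
6. Right → (B; A:clear, B:dirty)

(B; A:clear, B:dirty)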